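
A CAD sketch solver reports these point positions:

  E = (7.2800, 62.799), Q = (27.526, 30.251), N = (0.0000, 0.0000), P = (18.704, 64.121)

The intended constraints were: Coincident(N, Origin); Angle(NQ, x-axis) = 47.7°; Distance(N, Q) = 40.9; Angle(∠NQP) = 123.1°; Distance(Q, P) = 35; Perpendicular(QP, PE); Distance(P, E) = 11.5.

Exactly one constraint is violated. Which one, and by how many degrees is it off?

Perpendicular(QP, PE) — off by 8.00°.

N = (0.00, 0.00) ✓; NQ at 47.70° ✓; |NQ| = 40.90 ✓; ∠NQP = 123.1° ✓; |QP| = 35.00 ✓; ∠(QP, PE) = 82.00° ✗; |PE| = 11.50 ✓.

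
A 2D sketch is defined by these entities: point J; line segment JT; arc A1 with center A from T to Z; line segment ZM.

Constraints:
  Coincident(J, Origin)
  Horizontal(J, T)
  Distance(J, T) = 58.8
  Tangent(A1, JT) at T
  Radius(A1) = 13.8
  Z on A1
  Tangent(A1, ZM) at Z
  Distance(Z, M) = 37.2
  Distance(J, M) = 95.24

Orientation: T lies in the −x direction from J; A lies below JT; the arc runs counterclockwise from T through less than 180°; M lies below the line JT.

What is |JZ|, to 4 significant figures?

72.36

Checks: |AZ| = 13.80 ✓; ∠(AZ, ZM) = 90.00° ✓; |ZM| = 37.20 ✓; |JM| = 95.24 ✓.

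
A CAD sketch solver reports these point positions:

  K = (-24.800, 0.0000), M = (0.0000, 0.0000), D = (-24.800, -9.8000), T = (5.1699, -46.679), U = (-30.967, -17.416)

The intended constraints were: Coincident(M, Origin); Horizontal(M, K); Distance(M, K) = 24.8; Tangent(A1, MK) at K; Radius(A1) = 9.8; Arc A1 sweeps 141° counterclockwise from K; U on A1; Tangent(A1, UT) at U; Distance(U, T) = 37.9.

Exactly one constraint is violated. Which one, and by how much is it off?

Distance(U, T) = 37.9 — off by 8.60.

M = (0.00, 0.00) ✓; M.y = 0.00, K.y = 0.00 ✓; |MK| = 24.80 ✓; ∠(DK, KM) = 90.00° ✓; |DK| = 9.800 ✓; bearing(D→U) − bearing(D→K) = 141.0° ✓; |DU| = 9.800 ✓; ∠(DU, UT) = 90.00° ✓; |UT| = 46.50 ✗.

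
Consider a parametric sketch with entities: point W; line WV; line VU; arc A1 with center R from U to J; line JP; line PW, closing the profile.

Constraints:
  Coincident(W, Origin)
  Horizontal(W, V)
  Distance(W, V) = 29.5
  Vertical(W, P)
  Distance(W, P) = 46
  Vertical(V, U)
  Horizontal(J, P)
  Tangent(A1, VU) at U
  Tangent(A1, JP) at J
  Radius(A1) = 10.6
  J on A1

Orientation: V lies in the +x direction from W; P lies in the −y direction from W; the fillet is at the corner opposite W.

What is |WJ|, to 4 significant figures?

49.73

W is at the origin; WV is horizontal with |WV| = 29.5 and V on the +x side, so V = (29.50, 0.000). W and P share the same x with |WP| = 46.0 and P on the −y side, so P = (0.000, -46.00). The virtual corner opposite W is at (29.50, -46.00). A1 meets VU tangentially, so RU is at right angles to VU and since A1 is tangent to JP there, RJ ⟂ JP, with radius 10.6, so the center R sits 10.6 in from both sides at R = (18.90, -35.40). That places the tangent points at U = (29.50, -35.40) on VU and J = (18.90, -46.00) on JP. Then |WJ| = |J − W| = 49.73.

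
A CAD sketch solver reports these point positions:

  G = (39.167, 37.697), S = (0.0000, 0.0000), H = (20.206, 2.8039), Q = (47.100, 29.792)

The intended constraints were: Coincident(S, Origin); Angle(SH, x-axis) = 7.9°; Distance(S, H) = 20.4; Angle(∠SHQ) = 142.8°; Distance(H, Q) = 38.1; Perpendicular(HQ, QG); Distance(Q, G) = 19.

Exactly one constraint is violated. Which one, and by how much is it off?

Distance(Q, G) = 19 — off by 7.80.

S = (0.00, 0.00) ✓; SH at 7.900° ✓; |SH| = 20.40 ✓; ∠SHQ = 142.8° ✓; |HQ| = 38.10 ✓; ∠(HQ, QG) = 90.00° ✓; |QG| = 11.20 ✗.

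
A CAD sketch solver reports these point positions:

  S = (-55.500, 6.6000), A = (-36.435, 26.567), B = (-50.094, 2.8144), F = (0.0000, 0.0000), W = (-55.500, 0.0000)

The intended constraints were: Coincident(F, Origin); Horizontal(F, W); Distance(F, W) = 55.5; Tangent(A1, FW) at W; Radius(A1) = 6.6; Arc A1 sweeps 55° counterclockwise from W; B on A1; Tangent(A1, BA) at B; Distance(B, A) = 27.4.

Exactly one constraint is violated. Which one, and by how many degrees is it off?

Tangent(A1, BA) at B — off by 5.10°.

F = (0.00, 0.00) ✓; F.y = 0.00, W.y = 0.00 ✓; |FW| = 55.50 ✓; ∠(SW, WF) = 90.00° ✓; |SW| = 6.600 ✓; bearing(S→B) − bearing(S→W) = 55.00° ✓; |SB| = 6.600 ✓; ∠(SB, BA) = 84.90° ✗; |BA| = 27.40 ✓.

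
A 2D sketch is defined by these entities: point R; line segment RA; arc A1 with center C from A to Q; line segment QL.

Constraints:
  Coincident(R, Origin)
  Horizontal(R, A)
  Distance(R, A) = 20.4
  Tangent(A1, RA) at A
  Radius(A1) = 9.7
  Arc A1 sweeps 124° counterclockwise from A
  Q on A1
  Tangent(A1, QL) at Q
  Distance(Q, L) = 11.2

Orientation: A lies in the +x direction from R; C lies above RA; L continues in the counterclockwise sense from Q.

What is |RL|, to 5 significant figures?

32.980

R is at the origin; RA is horizontal with |RA| = 20.4 and A on the +x side, so A = (20.400, 0.0000). The tangent condition forces CA to be normal to RA, so C = A + (0, 9.7) = (20.400, 9.7000). On A1, A sits at bearing -90° from C; a 124° counterclockwise sweep puts Q at bearing 34°, so Q = C + 9.7·(cos 34°, sin 34°) = (28.442, 15.124). Since A1 is tangent to QL there, CQ ⟂ QL, so QL runs along (−sin 34°, cos 34°); with |QL| = 11.2, L = (22.179, 24.409). Then |RL| = |L − R| = 32.980.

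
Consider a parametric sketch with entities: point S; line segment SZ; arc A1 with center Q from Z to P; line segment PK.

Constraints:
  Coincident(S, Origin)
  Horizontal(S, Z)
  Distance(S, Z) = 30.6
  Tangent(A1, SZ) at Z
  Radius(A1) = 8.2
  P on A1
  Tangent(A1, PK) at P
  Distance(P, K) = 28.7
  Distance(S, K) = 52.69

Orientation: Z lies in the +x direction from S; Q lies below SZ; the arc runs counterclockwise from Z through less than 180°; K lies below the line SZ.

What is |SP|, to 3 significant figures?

26.4

Checks: |QP| = 8.200 ✓; ∠(QP, PK) = 90.00° ✓; |PK| = 28.70 ✓; |SK| = 52.69 ✓.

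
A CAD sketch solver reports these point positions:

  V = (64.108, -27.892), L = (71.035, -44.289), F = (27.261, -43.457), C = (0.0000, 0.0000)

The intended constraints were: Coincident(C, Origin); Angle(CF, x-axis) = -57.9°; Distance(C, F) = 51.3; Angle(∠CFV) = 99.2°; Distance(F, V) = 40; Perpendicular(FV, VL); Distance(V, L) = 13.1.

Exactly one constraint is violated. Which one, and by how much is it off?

Distance(V, L) = 13.1 — off by 4.70.

C = (0.00, 0.00) ✓; CF at -57.90° ✓; |CF| = 51.30 ✓; ∠CFV = 99.20° ✓; |FV| = 40.00 ✓; ∠(FV, VL) = 90.00° ✓; |VL| = 17.80 ✗.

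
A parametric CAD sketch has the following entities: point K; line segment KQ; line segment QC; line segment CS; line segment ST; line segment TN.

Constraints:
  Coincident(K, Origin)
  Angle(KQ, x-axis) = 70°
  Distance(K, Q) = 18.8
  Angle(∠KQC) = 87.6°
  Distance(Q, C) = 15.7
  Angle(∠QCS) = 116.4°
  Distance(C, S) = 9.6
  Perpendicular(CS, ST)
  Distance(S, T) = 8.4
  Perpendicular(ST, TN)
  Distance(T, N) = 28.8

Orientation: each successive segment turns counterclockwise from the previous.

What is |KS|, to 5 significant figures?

21.717

∠KQC = 87.6° gives QC at 162.40° from the x-axis; with |QC| = 15.7, C = (-8.5351, 22.413). ∠QCS = 116.4° gives CS at -134.00° from the x-axis; with |CS| = 9.6, S = (-15.204, 15.508). Then |KS| = |S − K| = 21.717.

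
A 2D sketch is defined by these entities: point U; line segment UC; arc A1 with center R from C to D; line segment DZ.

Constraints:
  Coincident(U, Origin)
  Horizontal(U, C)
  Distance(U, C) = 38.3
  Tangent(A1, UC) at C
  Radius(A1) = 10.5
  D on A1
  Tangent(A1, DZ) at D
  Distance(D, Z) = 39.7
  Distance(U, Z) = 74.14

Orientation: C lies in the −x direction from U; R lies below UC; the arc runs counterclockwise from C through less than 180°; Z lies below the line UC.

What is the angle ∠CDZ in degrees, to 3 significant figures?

142°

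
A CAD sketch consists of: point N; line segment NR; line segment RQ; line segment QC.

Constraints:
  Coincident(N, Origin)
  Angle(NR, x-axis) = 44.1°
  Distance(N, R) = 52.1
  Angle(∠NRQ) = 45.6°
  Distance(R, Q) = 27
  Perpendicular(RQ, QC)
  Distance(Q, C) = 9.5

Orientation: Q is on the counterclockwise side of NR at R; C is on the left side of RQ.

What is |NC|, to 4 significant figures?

29.29

N is at the origin; NR runs at 44.1° with length 52.1, so R = 52.1·(cos 44.1°, sin 44.1°) = (37.41, 36.26). ∠NRQ = 45.6°, so RQ runs at 44.1° + (180° − 45.6°) = 178.5° from the x-axis; with |RQ| = 27.0, Q = R + 27.0·(cos 178.5°, sin 178.5°) = (10.42, 36.96). RQ ⟂ QC; with |QC| = 9.5 on the left of RQ, C = Q + 9.5·(-0.02618, -0.9997) = (10.17, 27.47). Then |NC| = |C − N| = 29.29.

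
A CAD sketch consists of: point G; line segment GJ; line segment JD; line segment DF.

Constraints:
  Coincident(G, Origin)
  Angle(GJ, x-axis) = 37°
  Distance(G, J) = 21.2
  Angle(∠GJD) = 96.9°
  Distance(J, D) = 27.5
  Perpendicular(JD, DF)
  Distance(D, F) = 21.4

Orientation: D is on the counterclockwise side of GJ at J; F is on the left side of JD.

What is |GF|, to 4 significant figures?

30.05

∠GJD = 96.9°, so JD runs at 37.0° + (180° − 96.9°) = 120.1° from the x-axis; with |JD| = 27.5, D = J + 27.5·(cos 120.1°, sin 120.1°) = (3.140, 36.55). The perpendicularity gives DF at right angles to JD; with |DF| = 21.4 on the left of JD, F = D + 21.4·(-0.8652, -0.5015) = (-15.37, 25.82). Then |GF| = |F − G| = 30.05.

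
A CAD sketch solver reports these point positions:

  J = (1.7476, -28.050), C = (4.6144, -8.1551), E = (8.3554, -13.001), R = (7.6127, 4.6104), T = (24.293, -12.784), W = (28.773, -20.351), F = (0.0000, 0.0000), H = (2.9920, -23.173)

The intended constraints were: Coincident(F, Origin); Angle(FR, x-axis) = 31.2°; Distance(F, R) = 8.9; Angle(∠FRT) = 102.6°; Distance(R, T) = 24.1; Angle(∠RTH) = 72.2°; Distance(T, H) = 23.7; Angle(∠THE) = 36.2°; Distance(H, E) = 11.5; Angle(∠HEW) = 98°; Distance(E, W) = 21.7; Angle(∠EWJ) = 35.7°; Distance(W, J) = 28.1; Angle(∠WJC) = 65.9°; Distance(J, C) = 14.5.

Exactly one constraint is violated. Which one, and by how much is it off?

Distance(J, C) = 14.5 — off by 5.60.

F = (0.00, 0.00) ✓; FR at 31.20° ✓; |FR| = 8.900 ✓; ∠FRT = 102.6° ✓; |RT| = 24.10 ✓; ∠RTH = 72.20° ✓; |TH| = 23.70 ✓; ∠THE = 36.20° ✓; |HE| = 11.50 ✓; ∠HEW = 98.00° ✓; |EW| = 21.70 ✓; ∠EWJ = 35.70° ✓; |WJ| = 28.10 ✓; ∠WJC = 65.90° ✓; |JC| = 20.10 ✗.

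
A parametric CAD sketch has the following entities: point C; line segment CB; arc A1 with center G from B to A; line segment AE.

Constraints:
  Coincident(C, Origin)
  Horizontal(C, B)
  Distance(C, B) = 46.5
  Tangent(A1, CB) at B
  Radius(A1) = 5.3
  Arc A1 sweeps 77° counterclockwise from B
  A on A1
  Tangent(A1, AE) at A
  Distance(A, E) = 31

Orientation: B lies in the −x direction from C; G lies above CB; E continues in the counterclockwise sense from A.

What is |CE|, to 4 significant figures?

48.56

On A1, B sits at bearing -90° from G; a 77° counterclockwise sweep puts A at bearing -13°, so A = G + 5.3·(cos -13°, sin -13°) = (-41.34, 4.108). Since A1 is tangent to AE there, GA ⟂ AE, so AE runs along (−sin -13°, cos -13°); with |AE| = 31.0, E = (-34.36, 34.31). Then |CE| = |E − C| = 48.56.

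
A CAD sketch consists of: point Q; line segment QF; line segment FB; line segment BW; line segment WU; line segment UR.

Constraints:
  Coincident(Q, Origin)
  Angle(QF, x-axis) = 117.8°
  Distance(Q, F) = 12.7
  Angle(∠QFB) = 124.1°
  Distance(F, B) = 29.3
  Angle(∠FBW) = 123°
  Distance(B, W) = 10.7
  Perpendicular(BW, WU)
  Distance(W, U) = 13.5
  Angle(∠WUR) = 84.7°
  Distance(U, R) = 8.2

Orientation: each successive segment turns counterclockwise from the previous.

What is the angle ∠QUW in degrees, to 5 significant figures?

136.36°

Q is at the origin; QF runs at 117.8° with length 12.7, so F = (-5.9231, 11.234). ∠QFB = 124.1° gives FB at 173.70° from the x-axis; with |FB| = 29.3, B = (-35.046, 14.449). ∠FBW = 123.0° gives BW at -129.30° from the x-axis; with |BW| = 10.7, W = (-41.823, 6.1693). BW ⟂ WU, so WU runs at -39.300°; with |WU| = 13.5, U = (-31.376, -2.3813). Then cos ∠QUW = UQ·UW / (|UQ||UW|), giving 136.36°.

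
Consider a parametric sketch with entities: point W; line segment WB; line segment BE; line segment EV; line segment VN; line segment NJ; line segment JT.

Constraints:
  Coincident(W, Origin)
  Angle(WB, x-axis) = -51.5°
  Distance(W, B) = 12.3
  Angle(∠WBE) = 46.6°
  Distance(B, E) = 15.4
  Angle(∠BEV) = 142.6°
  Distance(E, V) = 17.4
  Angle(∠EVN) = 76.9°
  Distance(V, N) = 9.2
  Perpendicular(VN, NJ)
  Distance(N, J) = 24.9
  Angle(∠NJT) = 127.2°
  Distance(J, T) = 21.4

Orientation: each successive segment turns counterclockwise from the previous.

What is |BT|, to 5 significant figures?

26.144

W is at the origin; WB runs at -51.5° with length 12.3, so B = (7.6569, -9.6261). ∠WBE = 46.6° gives BE at 81.900° from the x-axis; with |BE| = 15.4, E = (9.8268, 5.6203). ∠BEV = 142.6° gives EV at 119.30° from the x-axis; with |EV| = 17.4, V = (1.3116, 20.794). ∠EVN = 76.9° gives VN at -137.60° from the x-axis; with |VN| = 9.2, N = (-5.4822, 14.591). VN ⟂ NJ, so NJ runs at -47.600°; with |NJ| = 24.9, J = (11.308, -3.7968). ∠NJT = 127.2° gives JT at 5.2000° from the x-axis; with |JT| = 21.4, T = (32.620, -1.8573). Then |BT| = |T − B| = 26.144.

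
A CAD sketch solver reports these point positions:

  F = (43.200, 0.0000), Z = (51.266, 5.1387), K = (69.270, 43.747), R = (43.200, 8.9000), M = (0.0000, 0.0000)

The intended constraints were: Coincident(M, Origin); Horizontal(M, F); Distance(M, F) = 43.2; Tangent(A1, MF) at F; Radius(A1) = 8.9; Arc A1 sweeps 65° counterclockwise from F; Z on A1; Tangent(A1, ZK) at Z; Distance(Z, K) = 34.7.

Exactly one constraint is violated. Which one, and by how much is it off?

Distance(Z, K) = 34.7 — off by 7.90.

M = (0.00, 0.00) ✓; M.y = 0.00, F.y = 0.00 ✓; |MF| = 43.20 ✓; ∠(RF, FM) = 90.00° ✓; |RF| = 8.900 ✓; bearing(R→Z) − bearing(R→F) = 65.00° ✓; |RZ| = 8.900 ✓; ∠(RZ, ZK) = 90.00° ✓; |ZK| = 42.60 ✗.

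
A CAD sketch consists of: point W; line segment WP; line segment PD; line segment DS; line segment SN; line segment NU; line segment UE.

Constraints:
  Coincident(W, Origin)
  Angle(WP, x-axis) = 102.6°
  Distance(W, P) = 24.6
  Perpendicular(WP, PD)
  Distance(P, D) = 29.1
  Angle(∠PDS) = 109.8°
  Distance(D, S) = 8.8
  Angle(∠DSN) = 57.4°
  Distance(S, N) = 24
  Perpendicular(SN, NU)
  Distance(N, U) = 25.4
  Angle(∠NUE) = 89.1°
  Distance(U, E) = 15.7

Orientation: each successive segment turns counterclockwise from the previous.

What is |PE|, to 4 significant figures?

34.65

SN is perpendicular to NU, so NU runs at 115.4°; with |NU| = 25.4, U = (-24.08, 42.17). ∠NUE = 89.1° gives UE at -153.7° from the x-axis; with |UE| = 15.7, E = (-38.16, 35.21). Then |PE| = |E − P| = 34.65.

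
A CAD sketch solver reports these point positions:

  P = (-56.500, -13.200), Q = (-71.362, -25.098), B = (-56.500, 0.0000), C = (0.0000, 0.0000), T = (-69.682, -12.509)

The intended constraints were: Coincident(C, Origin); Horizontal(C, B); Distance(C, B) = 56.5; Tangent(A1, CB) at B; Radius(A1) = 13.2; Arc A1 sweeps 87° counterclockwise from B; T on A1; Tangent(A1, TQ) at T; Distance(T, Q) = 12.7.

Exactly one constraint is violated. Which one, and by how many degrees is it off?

Tangent(A1, TQ) at T — off by 4.60°.

C = (0.00, 0.00) ✓; C.y = 0.00, B.y = 0.00 ✓; |CB| = 56.50 ✓; ∠(PB, BC) = 90.00° ✓; |PB| = 13.20 ✓; bearing(P→T) − bearing(P→B) = 87.00° ✓; |PT| = 13.20 ✓; ∠(PT, TQ) = 94.60° ✗; |TQ| = 12.70 ✓.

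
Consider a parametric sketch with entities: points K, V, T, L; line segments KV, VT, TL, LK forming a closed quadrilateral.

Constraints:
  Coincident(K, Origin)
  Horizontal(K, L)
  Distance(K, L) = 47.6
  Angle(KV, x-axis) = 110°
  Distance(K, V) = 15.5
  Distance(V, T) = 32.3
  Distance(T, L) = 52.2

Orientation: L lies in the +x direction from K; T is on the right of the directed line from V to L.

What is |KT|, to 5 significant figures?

17.589

Checks: |VT| = 32.30 ✓; |TL| = 52.20 ✓.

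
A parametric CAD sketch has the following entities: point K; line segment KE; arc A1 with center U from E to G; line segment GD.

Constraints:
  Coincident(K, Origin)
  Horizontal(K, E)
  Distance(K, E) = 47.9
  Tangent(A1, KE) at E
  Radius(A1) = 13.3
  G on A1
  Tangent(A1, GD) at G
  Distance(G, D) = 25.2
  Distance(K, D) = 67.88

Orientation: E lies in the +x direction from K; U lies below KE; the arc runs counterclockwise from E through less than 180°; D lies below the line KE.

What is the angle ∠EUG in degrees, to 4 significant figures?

130.2°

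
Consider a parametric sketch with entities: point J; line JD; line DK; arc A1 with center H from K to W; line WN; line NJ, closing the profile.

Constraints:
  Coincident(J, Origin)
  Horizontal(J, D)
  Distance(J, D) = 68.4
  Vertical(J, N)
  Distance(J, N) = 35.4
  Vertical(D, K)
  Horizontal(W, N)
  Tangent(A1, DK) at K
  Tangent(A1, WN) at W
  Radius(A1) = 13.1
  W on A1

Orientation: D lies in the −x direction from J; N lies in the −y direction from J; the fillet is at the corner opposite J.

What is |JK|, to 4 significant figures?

71.94

The virtual corner opposite J is at (-68.40, -35.40). A1 meets DK tangentially, so HK is at right angles to DK and tangency of A1 to WN means the radius HW is perpendicular to WN, with radius 13.1, so the center H sits 13.1 in from both sides at H = (-55.30, -22.30). That places the tangent points at K = (-68.40, -22.30) on DK and W = (-55.30, -35.40) on WN. Then |JK| = |K − J| = 71.94.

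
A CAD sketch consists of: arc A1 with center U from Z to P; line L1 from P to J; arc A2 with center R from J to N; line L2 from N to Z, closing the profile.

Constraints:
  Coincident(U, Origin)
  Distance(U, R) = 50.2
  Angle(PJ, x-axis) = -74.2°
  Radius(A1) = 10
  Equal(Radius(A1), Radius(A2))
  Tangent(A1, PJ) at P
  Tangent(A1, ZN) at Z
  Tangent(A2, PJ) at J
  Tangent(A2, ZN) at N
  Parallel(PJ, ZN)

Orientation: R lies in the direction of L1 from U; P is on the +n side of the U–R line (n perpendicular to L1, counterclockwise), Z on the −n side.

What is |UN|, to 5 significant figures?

51.186

Tangency of A1 to both parallel lines with radius 10.0 puts P and Z at U ± 10.0·n: P = (9.6222, 2.7228), Z = (-9.6222, -2.7228). Equal radii place J and N the same way about R: J = R + 10.0·n = (23.291, -45.581), N = R − 10.0·n = (4.0463, -51.026). Then |UN| = |N − U| = 51.186.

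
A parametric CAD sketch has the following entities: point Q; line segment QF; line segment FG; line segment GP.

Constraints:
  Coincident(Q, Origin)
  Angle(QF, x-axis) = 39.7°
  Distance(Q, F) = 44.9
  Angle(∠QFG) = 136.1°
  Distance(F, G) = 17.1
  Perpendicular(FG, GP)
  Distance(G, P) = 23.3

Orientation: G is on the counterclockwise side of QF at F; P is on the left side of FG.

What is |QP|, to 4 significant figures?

50.07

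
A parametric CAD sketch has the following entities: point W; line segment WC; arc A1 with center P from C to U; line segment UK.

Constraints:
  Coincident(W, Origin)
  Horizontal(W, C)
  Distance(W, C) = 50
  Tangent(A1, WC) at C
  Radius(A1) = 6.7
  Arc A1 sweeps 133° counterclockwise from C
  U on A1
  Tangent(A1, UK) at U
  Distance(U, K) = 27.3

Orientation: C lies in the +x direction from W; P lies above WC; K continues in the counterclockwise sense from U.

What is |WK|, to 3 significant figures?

47.9

On A1, C sits at bearing -90° from P; a 133° counterclockwise sweep puts U at bearing 43°, so U = P + 6.7·(cos 43°, sin 43°) = (54.9, 11.3). Since A1 is tangent to UK there, PU ⟂ UK, so UK runs along (−sin 43°, cos 43°); with |UK| = 27.3, K = (36.3, 31.2). Then |WK| = |K − W| = 47.9.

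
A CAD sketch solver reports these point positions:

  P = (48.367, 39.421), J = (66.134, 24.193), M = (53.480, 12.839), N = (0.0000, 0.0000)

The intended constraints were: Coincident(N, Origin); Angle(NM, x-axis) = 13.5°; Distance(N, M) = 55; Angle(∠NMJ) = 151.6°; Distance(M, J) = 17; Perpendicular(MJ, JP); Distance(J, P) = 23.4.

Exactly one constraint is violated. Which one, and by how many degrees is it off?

Perpendicular(MJ, JP) — off by 7.50°.

N = (0.00, 0.00) ✓; NM at 13.50° ✓; |NM| = 55.00 ✓; ∠NMJ = 151.6° ✓; |MJ| = 17.00 ✓; ∠(MJ, JP) = 97.50° ✗; |JP| = 23.40 ✓.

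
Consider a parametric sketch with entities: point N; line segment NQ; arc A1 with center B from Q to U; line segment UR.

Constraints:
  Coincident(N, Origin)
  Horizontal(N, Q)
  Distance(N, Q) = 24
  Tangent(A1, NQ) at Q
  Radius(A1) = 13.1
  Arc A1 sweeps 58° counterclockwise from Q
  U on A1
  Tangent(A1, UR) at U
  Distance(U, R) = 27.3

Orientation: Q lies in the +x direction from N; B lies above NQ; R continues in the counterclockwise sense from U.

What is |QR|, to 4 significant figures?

38.90

N is at the origin; N and Q share the same y with |NQ| = 24.0 and Q on the +x side, so Q = (24.00, 0.000). The tangent condition forces BQ to be normal to NQ, so B = Q + (0, 13.1) = (24.00, 13.10). On A1, Q sits at bearing -90° from B; a 58° counterclockwise sweep puts U at bearing -32°, so U = B + 13.1·(cos -32°, sin -32°) = (35.11, 6.158). The tangent condition forces BU to be normal to UR, so UR runs along (−sin -32°, cos -32°); with |UR| = 27.3, R = (49.58, 29.31). Then |QR| = |R − Q| = 38.90.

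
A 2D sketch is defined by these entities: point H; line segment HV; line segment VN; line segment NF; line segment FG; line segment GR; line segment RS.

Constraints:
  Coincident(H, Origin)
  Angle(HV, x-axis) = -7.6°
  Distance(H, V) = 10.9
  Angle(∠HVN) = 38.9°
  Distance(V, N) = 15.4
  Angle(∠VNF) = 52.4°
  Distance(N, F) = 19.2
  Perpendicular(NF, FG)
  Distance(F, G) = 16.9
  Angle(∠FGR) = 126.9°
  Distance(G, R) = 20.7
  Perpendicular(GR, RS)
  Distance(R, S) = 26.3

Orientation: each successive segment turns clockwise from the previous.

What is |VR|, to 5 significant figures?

18.409

H is at the origin; HV runs at -7.6° with length 10.9, so V = (10.804, -1.4416). ∠HVN = 38.9° gives VN at -148.70° from the x-axis; with |VN| = 15.4, N = (-2.3544, -9.4422). ∠VNF = 52.4° gives NF at 83.700° from the x-axis; with |NF| = 19.2, F = (-0.24752, 9.6419). The perpendicularity gives FG at right angles to NF, so FG runs at -6.3000°; with |FG| = 16.9, G = (16.550, 7.7874). ∠FGR = 126.9° gives GR at -59.400° from the x-axis; with |GR| = 20.7, R = (27.088, -10.030). Then |VR| = |R − V| = 18.409.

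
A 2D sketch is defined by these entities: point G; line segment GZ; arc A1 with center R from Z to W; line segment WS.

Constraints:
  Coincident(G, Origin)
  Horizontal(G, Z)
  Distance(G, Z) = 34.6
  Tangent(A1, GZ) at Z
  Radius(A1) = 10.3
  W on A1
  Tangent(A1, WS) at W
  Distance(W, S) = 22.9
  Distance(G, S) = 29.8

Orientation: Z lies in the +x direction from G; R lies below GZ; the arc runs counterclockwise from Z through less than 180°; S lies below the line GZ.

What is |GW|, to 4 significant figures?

26.06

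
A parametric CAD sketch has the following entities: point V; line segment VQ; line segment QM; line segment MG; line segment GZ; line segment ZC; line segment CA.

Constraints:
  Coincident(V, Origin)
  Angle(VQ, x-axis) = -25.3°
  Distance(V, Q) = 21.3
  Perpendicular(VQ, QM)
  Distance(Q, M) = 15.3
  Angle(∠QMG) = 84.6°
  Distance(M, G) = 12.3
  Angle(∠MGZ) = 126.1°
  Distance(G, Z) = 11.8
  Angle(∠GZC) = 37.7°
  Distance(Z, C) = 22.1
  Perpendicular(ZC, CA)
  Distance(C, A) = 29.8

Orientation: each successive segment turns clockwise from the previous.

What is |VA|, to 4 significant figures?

41.79

∠GZC = 37.7° gives ZC at -46.90° from the x-axis; with |ZC| = 22.1, C = (16.13, -21.04). ZC ⟂ CA, so CA runs at -136.9°; with |CA| = 29.8, A = (-5.627, -41.41). Then |VA| = |A − V| = 41.79.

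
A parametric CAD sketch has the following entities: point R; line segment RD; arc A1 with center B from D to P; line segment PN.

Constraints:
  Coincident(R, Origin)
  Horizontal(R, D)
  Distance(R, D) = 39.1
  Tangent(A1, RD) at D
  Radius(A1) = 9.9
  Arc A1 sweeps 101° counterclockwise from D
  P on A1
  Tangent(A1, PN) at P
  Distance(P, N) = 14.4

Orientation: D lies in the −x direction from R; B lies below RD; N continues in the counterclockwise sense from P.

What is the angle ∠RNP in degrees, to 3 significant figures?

71.6°

On A1, D sits at bearing 90° from B; a 101° counterclockwise sweep puts P at bearing 191°, so P = B + 9.9·(cos 191°, sin 191°) = (-48.8, -11.8). Tangency of A1 to PN means the radius BP is perpendicular to PN, so PN runs along (−sin 191°, cos 191°); with |PN| = 14.4, N = (-46.1, -25.9). Then cos ∠RNP = NR·NP / (|NR||NP|), giving 71.6°.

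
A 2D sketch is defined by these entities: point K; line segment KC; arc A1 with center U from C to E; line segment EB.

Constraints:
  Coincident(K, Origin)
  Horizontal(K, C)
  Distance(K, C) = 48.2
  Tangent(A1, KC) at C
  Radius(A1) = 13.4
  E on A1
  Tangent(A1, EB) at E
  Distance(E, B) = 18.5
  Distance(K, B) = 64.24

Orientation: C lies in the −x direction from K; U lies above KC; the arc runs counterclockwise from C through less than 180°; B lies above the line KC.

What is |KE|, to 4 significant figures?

45.94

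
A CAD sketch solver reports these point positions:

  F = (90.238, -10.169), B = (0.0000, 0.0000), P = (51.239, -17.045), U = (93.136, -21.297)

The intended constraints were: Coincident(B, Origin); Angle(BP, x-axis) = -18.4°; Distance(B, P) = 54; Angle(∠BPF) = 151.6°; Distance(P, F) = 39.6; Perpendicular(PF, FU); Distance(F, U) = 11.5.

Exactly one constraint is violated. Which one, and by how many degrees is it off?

Perpendicular(PF, FU) — off by 4.60°.

B = (0.00, 0.00) ✓; BP at -18.40° ✓; |BP| = 54.00 ✓; ∠BPF = 151.6° ✓; |PF| = 39.60 ✓; ∠(PF, FU) = 85.40° ✗; |FU| = 11.50 ✓.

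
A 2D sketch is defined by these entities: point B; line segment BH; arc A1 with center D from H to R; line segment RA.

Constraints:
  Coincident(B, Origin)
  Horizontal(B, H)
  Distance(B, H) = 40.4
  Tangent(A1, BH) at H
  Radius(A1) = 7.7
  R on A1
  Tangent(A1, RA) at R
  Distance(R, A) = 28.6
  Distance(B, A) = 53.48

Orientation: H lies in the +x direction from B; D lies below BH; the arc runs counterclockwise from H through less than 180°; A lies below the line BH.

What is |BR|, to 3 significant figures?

34.1

Checks: ∠(DH, HB) = 90.00° ✓; |DH| = 7.700 ✓; |DR| = 7.700 ✓; ∠(DR, RA) = 90.00° ✓; |RA| = 28.60 ✓; |BA| = 53.48 ✓.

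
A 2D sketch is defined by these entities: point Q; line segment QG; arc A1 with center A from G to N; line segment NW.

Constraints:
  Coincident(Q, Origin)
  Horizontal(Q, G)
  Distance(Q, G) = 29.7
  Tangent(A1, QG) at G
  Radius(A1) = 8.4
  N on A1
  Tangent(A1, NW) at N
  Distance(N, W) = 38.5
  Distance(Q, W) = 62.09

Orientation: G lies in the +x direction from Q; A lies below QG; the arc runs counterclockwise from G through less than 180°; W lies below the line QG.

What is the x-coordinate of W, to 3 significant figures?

41.8

Checks: |AN| = 8.400 ✓; ∠(AN, NW) = 90.00° ✓; |NW| = 38.50 ✓; |QW| = 62.09 ✓.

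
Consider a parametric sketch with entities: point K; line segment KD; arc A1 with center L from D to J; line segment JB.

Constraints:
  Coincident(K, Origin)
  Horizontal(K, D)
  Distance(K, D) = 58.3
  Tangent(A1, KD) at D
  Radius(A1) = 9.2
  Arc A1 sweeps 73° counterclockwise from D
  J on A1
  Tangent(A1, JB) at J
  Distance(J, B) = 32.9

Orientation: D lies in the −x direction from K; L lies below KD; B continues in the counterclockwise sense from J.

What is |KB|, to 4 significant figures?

85.60

K is at the origin; K and D share the same y with |KD| = 58.3 and D on the −x side, so D = (-58.30, 0.000). The tangent condition forces LD to be normal to KD, so L = D + (0, -9.2) = (-58.30, -9.200). On A1, D sits at bearing 90° from L; a 73° counterclockwise sweep puts J at bearing 163°, so J = L + 9.2·(cos 163°, sin 163°) = (-67.10, -6.510). Tangency of A1 to JB means the radius LJ is perpendicular to JB, so JB runs along (−sin 163°, cos 163°); with |JB| = 32.9, B = (-76.72, -37.97). Then |KB| = |B − K| = 85.60.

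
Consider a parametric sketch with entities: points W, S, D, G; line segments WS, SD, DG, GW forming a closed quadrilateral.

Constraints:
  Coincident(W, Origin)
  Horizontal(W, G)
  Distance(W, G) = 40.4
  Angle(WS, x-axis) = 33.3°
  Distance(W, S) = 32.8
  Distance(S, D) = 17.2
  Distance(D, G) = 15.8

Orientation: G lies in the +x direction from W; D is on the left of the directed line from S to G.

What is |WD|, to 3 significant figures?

47.0

Checks: |WG| = 40.40 ✓; |WS| = 32.80 ✓; |SD| = 17.20 ✓; |DG| = 15.80 ✓.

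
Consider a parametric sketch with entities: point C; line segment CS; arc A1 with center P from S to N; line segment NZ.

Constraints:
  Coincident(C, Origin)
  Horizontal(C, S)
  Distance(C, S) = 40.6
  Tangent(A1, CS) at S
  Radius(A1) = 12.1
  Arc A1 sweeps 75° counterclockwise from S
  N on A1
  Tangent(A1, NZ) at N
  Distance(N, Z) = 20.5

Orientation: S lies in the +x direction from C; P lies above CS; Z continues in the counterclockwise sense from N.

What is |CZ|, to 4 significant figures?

64.38

C is at the origin; CS is horizontal with |CS| = 40.6 and S on the +x side, so S = (40.60, 0.000). Since A1 is tangent to CS there, PS ⟂ CS, so P = S + (0, 12.1) = (40.60, 12.10). On A1, S sits at bearing -90° from P; a 75° counterclockwise sweep puts N at bearing -15°, so N = P + 12.1·(cos -15°, sin -15°) = (52.29, 8.968). The tangent condition forces PN to be normal to NZ, so NZ runs along (−sin -15°, cos -15°); with |NZ| = 20.5, Z = (57.59, 28.77). Then |CZ| = |Z − C| = 64.38.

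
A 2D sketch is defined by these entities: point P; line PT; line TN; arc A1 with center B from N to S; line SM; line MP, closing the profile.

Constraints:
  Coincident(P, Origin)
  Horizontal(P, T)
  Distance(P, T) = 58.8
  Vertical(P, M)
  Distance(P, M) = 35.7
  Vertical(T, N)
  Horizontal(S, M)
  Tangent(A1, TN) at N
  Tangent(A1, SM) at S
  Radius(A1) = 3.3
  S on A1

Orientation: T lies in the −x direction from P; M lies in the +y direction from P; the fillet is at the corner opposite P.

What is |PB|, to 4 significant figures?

64.27

PM is vertical with |PM| = 35.7 and M on the +y side, so M = (0.000, 35.70). The virtual corner opposite P is at (-58.80, 35.70). A1 meets TN tangentially, so BN is at right angles to TN and tangency of A1 to SM means the radius BS is perpendicular to SM, with radius 3.3, so the center B sits 3.3 in from both sides at B = (-55.50, 32.40). Then |PB| = |B − P| = 64.27.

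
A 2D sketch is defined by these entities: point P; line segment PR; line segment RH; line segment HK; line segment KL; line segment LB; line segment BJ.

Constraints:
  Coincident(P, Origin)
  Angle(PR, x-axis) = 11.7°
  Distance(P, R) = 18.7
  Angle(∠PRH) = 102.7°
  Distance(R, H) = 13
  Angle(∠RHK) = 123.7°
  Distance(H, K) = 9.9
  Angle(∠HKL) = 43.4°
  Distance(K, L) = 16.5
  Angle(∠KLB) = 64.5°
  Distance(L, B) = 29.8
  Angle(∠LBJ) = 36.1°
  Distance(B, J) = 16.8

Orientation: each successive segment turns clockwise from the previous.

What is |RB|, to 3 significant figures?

28.1

∠HKL = 43.4° gives KL at 102° from the x-axis; with |KL| = 16.5, L = (15.2, -0.283). ∠KLB = 64.5° gives LB at -14.0° from the x-axis; with |LB| = 29.8, B = (44.1, -7.49). Then |RB| = |B − R| = 28.1.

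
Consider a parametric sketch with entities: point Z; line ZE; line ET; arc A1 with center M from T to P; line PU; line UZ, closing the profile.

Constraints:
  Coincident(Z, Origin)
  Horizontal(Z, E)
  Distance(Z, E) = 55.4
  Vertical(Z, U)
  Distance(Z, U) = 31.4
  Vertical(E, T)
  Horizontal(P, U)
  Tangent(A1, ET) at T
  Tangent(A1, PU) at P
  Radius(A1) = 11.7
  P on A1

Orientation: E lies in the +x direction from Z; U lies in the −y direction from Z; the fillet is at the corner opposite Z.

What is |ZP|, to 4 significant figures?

53.81

Z is at the origin; ZE is horizontal with |ZE| = 55.4 and E on the +x side, so E = (55.40, 0.000). Z and U share the same x with |ZU| = 31.4 and U on the −y side, so U = (0.000, -31.40). The virtual corner opposite Z is at (55.40, -31.40). The tangent condition forces MT to be normal to ET and A1 meets PU tangentially, so MP is at right angles to PU, with radius 11.7, so the center M sits 11.7 in from both sides at M = (43.70, -19.70). That places the tangent points at T = (55.40, -19.70) on ET and P = (43.70, -31.40) on PU. Then |ZP| = |P − Z| = 53.81.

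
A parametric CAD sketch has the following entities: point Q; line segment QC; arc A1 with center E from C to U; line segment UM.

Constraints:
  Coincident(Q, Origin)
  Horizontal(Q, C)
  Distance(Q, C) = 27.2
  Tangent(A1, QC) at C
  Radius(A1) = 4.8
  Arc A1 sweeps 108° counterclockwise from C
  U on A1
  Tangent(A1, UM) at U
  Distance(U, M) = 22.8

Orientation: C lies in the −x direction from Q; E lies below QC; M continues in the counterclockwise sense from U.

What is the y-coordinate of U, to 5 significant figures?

-6.2833

Tangency of A1 to QC means the radius EC is perpendicular to QC, so E = C + (0, -4.8) = (-27.200, -4.8000). On A1, C sits at bearing 90° from E; a 108° counterclockwise sweep puts U at bearing 198°, so U = E + 4.8·(cos 198°, sin 198°) = (-31.765, -6.2833). So U.y = -6.2833.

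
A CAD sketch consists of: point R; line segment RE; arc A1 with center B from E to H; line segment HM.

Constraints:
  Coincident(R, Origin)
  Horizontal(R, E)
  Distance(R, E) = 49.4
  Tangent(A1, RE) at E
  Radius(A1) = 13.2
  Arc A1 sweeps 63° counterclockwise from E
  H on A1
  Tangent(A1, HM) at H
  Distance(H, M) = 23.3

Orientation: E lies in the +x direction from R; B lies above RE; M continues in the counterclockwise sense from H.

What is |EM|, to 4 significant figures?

35.79

R is at the origin; R and E share the same y with |RE| = 49.4 and E on the +x side, so E = (49.40, 0.000). Since A1 is tangent to RE there, BE ⟂ RE, so B = E + (0, 13.2) = (49.40, 13.20). On A1, E sits at bearing -90° from B; a 63° counterclockwise sweep puts H at bearing -27°, so H = B + 13.2·(cos -27°, sin -27°) = (61.16, 7.207). Tangency of A1 to HM means the radius BH is perpendicular to HM, so HM runs along (−sin -27°, cos -27°); with |HM| = 23.3, M = (71.74, 27.97). Then |EM| = |M − E| = 35.79.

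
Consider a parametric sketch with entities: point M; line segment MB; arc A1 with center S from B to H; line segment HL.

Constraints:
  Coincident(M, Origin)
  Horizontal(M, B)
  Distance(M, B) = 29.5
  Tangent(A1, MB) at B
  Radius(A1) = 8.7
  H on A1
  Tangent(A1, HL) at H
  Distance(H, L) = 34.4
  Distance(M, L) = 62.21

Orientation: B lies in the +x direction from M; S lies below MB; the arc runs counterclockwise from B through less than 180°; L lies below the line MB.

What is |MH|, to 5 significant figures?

28.041

M is at the origin; M and B share the same y with |MB| = 29.5 and B on the +x side, so B = (29.500, 0.0000). Tangency of A1 to MB means the radius SB is perpendicular to MB, so S = B + (0, -8.7) = (29.500, -8.7000). Since SH ⟂ HL (tangency), |SL| = √(8.7² + 34.4²) = 35.483 regardless of where H sits on A1. So L lies on both circle(M, 62.21) and circle(S, 35.483); the below-MB intersection is L = (48.974, -38.361). H is the foot of the tangent from L: H = (23.620, -15.112).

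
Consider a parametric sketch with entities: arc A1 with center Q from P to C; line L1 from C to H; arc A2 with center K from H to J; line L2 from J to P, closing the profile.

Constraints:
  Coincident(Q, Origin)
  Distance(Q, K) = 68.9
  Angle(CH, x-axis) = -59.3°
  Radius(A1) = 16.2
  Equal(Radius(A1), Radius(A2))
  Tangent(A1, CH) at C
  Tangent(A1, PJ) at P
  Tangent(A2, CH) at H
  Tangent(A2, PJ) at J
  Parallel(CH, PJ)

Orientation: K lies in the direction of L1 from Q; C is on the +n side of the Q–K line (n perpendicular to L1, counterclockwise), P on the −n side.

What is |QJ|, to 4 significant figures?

70.78

The slot axis is L1's direction at -59.3°, so u = (cos -59.3°, sin -59.3°) = (0.5105, -0.8599) and n = (−sin -59.3°, cos -59.3°) = (0.8599, 0.5105). Q is at the origin and K lies 68.9 along u from Q, so K = 68.9·u = (35.18, -59.24). Tangency of A1 to both parallel lines with radius 16.2 puts C and P at Q ± 16.2·n: C = (13.93, 8.271), P = (-13.93, -8.271). Equal radii place H and J the same way about K: H = K + 16.2·n = (49.11, -50.97), J = K − 16.2·n = (21.25, -67.51). Then |QJ| = |J − Q| = 70.78.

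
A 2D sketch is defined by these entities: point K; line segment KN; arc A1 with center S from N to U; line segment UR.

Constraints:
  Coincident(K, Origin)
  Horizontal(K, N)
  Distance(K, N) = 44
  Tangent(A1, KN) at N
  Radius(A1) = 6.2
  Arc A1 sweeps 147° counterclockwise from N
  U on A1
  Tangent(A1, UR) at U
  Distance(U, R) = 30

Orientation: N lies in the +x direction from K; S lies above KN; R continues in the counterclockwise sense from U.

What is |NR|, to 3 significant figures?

35.3

K is at the origin; K and N share the same y with |KN| = 44.0 and N on the +x side, so N = (44.0, 0.00). Tangency of A1 to KN means the radius SN is perpendicular to KN, so S = N + (0, 6.2) = (44.0, 6.20). On A1, N sits at bearing -90° from S; a 147° counterclockwise sweep puts U at bearing 57°, so U = S + 6.2·(cos 57°, sin 57°) = (47.4, 11.4). A1 meets UR tangentially, so SU is at right angles to UR, so UR runs along (−sin 57°, cos 57°); with |UR| = 30.0, R = (22.2, 27.7). Then |NR| = |R − N| = 35.3.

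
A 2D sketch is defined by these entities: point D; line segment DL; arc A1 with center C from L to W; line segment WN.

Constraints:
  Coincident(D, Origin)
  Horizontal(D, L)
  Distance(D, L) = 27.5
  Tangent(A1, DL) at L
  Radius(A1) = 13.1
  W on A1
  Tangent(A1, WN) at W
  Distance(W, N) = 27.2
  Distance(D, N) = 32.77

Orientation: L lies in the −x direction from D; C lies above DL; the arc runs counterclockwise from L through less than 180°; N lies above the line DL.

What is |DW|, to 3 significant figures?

17.4

D is at the origin; DL is horizontal with |DL| = 27.5 and L on the −x side, so L = (-27.5, 0.00). Since A1 is tangent to DL there, CL ⟂ DL, so C = L + (0, 13.1) = (-27.5, 13.1). Since CW ⟂ WN (tangency), |CN| = √(13.1² + 27.2²) = 30.2 regardless of where W sits on A1. So N lies on both circle(D, 32.77) and circle(C, 30.2); the above-DL intersection is N = (-4.35, 32.5). W is the foot of the tangent from N: W = (-15.6, 7.70).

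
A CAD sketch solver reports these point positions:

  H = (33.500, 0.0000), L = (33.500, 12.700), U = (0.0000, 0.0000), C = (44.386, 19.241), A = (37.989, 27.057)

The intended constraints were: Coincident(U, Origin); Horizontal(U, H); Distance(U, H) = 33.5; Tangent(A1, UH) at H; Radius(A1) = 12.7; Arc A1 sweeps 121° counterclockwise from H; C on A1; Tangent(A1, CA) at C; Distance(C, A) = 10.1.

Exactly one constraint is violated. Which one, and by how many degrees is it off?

Tangent(A1, CA) at C — off by 8.30°.

U = (0.00, 0.00) ✓; U.y = 0.00, H.y = 0.00 ✓; |UH| = 33.50 ✓; ∠(LH, HU) = 90.00° ✓; |LH| = 12.70 ✓; bearing(L→C) − bearing(L→H) = 121.0° ✓; |LC| = 12.70 ✓; ∠(LC, CA) = 81.70° ✗; |CA| = 10.10 ✓.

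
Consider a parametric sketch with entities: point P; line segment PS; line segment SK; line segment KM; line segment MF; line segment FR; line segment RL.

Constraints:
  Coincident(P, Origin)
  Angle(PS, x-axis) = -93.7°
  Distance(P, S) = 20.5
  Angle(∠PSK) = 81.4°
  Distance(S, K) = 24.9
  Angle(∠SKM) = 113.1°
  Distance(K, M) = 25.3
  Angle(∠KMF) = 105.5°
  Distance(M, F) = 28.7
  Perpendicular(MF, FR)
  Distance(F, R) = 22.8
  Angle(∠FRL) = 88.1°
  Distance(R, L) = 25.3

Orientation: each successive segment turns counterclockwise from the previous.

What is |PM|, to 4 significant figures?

31.90

P is at the origin; PS runs at -93.7° with length 20.5, so S = (-1.323, -20.46). ∠PSK = 81.4° gives SK at 4.900° from the x-axis; with |SK| = 24.9, K = (23.49, -18.33). ∠SKM = 113.1° gives KM at 71.80° from the x-axis; with |KM| = 25.3, M = (31.39, 5.704). Then |PM| = |M − P| = 31.90.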